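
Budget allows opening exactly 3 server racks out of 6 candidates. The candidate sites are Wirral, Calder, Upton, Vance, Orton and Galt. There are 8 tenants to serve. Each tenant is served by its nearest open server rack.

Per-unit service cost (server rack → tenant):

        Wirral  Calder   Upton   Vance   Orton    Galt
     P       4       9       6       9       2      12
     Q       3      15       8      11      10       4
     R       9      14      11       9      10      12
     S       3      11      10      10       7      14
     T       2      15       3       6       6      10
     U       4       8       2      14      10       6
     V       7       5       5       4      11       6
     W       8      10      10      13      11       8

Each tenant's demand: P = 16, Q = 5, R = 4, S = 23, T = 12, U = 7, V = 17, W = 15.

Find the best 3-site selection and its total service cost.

Choose Wirral, Vance and Orton; total service cost 392.

With exactly 3 open, each tenant uses its cheapest among the chosen.
{Wirral, Vance, Orton}: P→Orton 2·16=32, Q→Wirral 3·5=15, R→Wirral 9·4=36, S→Wirral 3·23=69, T→Wirral 2·12=24, U→Wirral 4·7=28, V→Vance 4·17=68, W→Wirral 8·15=120. Service cost 392.
{Wirral, Upton, Orton}: service cost 395
{Wirral, Calder, Orton}: service cost 409
Among all 20 size-3 choices, {Wirral, Vance, Orton} is lowest.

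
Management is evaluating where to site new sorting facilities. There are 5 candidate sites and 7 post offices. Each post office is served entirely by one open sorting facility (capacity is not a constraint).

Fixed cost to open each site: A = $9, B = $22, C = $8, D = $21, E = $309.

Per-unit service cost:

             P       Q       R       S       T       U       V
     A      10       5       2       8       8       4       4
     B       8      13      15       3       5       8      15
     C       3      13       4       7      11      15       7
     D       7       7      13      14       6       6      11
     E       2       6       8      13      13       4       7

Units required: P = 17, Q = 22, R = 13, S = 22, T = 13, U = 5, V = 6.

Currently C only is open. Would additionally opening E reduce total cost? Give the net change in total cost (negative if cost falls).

Current service cost with {C}: 803.
Adding E: each post office re-picks its cheapest; new service cost 577, saving 226.
Extra fixed cost: 309. Net change = 309 − 226 = 83.
(Totals: 811 → 894.)

No — net change +83 (cost rises by 83).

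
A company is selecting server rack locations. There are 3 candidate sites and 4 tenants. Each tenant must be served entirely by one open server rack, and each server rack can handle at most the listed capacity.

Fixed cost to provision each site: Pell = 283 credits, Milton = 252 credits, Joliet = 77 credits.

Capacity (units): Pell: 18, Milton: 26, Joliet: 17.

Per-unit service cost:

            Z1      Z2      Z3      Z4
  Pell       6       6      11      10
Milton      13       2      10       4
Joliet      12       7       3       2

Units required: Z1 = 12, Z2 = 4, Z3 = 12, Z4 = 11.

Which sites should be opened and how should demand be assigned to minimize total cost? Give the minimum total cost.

Minimum total cost: 593

Open {Milton, Joliet}: Z1→Milton 13·12=156, Z2→Joliet 7·4=28, Z3→Joliet 3·12=36, Z4→Milton 4·11=44.
Loads: Milton carries 23/26, Joliet carries 16/17. Service 264; fixed 329; total 593.
Next best feasible plan costs 655.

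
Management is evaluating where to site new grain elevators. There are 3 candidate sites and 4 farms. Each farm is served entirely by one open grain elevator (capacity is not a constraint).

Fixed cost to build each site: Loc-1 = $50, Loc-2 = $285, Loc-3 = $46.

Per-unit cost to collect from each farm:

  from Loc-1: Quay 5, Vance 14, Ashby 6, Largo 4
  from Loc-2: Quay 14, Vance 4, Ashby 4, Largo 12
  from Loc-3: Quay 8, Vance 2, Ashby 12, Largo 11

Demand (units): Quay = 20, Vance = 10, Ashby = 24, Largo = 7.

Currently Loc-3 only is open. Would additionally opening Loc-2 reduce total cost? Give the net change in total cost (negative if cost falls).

Current service cost with {Loc-3}: 545.
Adding Loc-2: each farm re-picks its cheapest; new service cost 353, saving 192.
Extra fixed cost: 285. Net change = 285 − 192 = 93.
(Totals: 591 → 684.)

No — net change +93 (cost rises by 93).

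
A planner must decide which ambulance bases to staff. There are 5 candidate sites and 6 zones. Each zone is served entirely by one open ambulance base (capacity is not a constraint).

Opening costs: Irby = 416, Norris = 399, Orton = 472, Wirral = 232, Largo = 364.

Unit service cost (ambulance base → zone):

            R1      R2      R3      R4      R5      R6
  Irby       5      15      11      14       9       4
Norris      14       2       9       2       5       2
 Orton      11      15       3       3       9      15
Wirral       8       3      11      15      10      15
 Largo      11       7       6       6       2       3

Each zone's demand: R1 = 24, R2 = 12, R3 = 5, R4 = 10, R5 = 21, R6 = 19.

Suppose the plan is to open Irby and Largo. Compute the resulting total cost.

Total cost: 1173

Each zone is assigned to its cheapest site among the open ones.
{Irby, Largo}: R1→Irby 5·24=120, R2→Largo 7·12=84, R3→Largo 6·5=30, R4→Largo 6·10=60, R5→Largo 2·21=42, R6→Largo 3·19=57. Service 393; fixed 780; total 1173.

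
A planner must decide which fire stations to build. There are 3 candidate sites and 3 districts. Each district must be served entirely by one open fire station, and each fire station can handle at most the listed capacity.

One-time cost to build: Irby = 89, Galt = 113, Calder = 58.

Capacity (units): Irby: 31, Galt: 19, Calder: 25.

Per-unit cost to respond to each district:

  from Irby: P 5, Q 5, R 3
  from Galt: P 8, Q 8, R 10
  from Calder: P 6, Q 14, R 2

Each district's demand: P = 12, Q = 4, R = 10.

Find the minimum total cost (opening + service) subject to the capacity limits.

Minimum total cost: 199

Open {Irby}: P→Irby 5·12=60, Q→Irby 5·4=20, R→Irby 3·10=30.
Loads: Irby carries 26/31. Service 110; fixed 89; total 199.
Next best feasible plan costs 247.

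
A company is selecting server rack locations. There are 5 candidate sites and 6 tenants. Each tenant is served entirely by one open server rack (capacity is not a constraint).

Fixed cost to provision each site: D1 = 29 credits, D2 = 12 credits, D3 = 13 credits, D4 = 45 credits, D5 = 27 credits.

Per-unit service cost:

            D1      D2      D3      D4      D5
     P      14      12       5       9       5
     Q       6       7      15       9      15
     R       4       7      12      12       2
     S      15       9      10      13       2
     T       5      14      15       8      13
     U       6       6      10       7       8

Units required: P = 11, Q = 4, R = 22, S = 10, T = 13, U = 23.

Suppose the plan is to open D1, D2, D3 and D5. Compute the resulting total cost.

Total cost: 427

Each tenant is assigned to its cheapest site among the open ones.
{D1, D2, D3, D5}: P→D3 5·11=55, Q→D1 6·4=24, R→D5 2·22=44, S→D5 2·10=20, T→D1 5·13=65, U→D1 6·23=138. Service 346; fixed 81; total 427.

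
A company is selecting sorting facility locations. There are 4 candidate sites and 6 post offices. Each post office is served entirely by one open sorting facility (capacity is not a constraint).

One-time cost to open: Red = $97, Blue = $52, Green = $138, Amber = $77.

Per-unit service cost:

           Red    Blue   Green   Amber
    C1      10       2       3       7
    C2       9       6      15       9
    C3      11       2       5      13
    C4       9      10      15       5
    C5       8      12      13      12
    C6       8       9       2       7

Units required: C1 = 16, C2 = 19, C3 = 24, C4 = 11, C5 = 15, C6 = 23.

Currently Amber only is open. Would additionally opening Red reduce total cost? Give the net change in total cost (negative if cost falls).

Yes — net change −11 (cost falls by 11).

Current service cost with {Amber}: 991.
Adding Red: each post office re-picks its cheapest; new service cost 883, saving 108.
Extra fixed cost: 97. Net change = 97 − 108 = -11.
(Totals: 1068 → 1057.)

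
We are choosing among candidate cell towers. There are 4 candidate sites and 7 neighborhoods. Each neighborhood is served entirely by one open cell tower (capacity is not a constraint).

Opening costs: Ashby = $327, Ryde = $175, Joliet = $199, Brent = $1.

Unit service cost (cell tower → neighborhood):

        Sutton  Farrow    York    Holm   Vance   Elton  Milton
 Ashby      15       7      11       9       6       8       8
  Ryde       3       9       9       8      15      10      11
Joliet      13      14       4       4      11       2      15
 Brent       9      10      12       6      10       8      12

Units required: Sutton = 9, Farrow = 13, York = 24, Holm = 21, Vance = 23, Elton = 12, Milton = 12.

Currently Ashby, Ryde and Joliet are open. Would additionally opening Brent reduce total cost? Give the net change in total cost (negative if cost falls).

Current service cost with {Ashby, Ryde, Joliet}: 556.
Adding Brent: each neighborhood re-picks its cheapest; new service cost 556, saving 0.
Extra fixed cost: 1. Net change = 1 − 0 = 1.
(Totals: 1257 → 1258.)

No — net change +1 (cost rises by 1).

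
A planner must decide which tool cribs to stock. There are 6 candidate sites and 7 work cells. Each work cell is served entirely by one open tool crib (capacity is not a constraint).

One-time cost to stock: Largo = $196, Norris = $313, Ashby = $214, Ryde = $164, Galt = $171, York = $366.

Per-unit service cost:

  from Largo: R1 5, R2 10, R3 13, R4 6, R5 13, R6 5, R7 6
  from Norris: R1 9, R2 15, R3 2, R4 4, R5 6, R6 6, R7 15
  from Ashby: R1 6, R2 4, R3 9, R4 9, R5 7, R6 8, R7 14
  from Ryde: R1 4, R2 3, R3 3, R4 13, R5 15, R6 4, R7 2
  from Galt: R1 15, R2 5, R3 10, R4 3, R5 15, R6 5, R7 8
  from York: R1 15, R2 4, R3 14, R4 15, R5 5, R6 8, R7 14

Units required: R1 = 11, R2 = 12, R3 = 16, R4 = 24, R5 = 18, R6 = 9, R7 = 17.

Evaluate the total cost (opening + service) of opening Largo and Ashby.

Each work cell is assigned to its cheapest site among the open ones.
{Largo, Ashby}: R1→Largo 5·11=55, R2→Ashby 4·12=48, R3→Ashby 9·16=144, R4→Largo 6·24=144, R5→Ashby 7·18=126, R6→Largo 5·9=45, R7→Largo 6·17=102. Service 664; fixed 410; total 1074.

Total cost: 1074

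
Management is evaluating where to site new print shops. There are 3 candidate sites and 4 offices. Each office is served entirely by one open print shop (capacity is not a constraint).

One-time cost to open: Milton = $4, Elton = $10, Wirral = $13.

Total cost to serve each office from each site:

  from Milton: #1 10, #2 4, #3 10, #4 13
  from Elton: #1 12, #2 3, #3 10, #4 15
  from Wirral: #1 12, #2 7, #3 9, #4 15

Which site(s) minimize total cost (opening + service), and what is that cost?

Open Milton only; minimum total cost 41.

For any fixed open set, each office goes to its cheapest open site; total = fixed + service.
{Milton}: #1→Milton 10, #2→Milton 4, #3→Milton 10, #4→Milton 13. Service 37; fixed 4; total 41.
{Milton, Elton}: #1→Milton 10, #2→Elton 3, #3→Milton 10, #4→Milton 13. Service 36; fixed 14; total 50.
{Elton}: #1→Elton 12, #2→Elton 3, #3→Elton 10, #4→Elton 15. Service 40; fixed 10; total 50.
{Milton, Elton, Wirral}: service 35 + fixed 27 = 62
(All 7 nonempty subsets were checked; Milton only is lowest.)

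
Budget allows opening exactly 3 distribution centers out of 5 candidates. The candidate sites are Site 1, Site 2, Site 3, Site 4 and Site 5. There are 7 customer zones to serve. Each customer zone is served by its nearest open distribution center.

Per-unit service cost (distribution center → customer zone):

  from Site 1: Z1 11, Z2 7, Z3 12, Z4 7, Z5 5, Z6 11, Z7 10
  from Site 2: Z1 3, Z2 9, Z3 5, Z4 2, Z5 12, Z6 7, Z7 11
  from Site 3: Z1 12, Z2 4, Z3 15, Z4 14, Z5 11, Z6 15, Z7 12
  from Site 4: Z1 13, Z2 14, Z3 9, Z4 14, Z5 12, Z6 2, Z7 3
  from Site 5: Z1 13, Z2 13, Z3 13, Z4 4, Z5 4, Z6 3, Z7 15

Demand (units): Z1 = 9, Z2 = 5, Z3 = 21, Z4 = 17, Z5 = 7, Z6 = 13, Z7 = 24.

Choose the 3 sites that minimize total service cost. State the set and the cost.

Choose Site 1, Site 2 and Site 4; total service cost 334.

With exactly 3 open, each customer zone uses its cheapest among the chosen.
{Site 1, Site 2, Site 4}: Z1→Site 2 3·9=27, Z2→Site 1 7·5=35, Z3→Site 2 5·21=105, Z4→Site 2 2·17=34, Z5→Site 1 5·7=35, Z6→Site 4 2·13=26, Z7→Site 4 3·24=72. Service cost 334.
{Site 2, Site 4, Site 5}: service cost 337
{Site 2, Site 3, Site 4}: service cost 361
Among all 10 size-3 choices, {Site 1, Site 2, Site 4} is lowest.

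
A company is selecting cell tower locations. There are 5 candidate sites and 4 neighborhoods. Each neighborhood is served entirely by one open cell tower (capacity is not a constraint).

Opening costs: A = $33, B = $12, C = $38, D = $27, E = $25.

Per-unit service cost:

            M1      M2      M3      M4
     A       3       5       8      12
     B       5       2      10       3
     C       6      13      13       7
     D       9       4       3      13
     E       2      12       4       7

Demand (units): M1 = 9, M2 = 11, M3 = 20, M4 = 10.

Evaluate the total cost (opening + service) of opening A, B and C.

Total cost: 322

Each neighborhood is assigned to its cheapest site among the open ones.
{A, B, C}: M1→A 3·9=27, M2→B 2·11=22, M3→A 8·20=160, M4→B 3·10=30. Service 239; fixed 83; total 322.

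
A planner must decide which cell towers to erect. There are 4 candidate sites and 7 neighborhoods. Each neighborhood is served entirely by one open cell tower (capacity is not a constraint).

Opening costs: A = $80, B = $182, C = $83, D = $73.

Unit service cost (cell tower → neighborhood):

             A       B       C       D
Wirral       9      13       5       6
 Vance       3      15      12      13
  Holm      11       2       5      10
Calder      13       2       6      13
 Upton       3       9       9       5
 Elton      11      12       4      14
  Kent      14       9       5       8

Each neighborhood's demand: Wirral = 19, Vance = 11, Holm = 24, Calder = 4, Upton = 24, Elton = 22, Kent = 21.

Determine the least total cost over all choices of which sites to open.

Minimum total cost: 700

For any fixed open set, each neighborhood goes to its cheapest open site; total = fixed + service.
{A, C}: Wirral→C 5·19=95, Vance→A 3·11=33, Holm→C 5·24=120, Calder→C 6·4=24, Upton→A 3·24=72, Elton→C 4·22=88, Kent→C 5·21=105. Service 537; fixed 163; total 700.
{A, C, D}: service 537 + fixed 236 = 773
{A, B, C}: service 449 + fixed 345 = 794
{A, B, C, D}: service 449 + fixed 418 = 867
(All 15 nonempty subsets were checked; A and C is lowest.)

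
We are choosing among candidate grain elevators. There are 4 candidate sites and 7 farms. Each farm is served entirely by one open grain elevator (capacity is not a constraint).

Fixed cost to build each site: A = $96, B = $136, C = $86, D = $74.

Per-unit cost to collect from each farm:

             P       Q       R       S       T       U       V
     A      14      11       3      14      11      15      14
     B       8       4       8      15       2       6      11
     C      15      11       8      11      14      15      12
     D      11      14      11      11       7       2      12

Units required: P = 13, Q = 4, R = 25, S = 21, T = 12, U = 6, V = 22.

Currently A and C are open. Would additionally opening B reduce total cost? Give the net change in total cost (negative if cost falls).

Current service cost with {A, C}: 1018.
Adding B: each farm re-picks its cheapest; new service cost 728, saving 290.
Extra fixed cost: 136. Net change = 136 − 290 = -154.
(Totals: 1200 → 1046.)

Yes — net change −154 (cost falls by 154).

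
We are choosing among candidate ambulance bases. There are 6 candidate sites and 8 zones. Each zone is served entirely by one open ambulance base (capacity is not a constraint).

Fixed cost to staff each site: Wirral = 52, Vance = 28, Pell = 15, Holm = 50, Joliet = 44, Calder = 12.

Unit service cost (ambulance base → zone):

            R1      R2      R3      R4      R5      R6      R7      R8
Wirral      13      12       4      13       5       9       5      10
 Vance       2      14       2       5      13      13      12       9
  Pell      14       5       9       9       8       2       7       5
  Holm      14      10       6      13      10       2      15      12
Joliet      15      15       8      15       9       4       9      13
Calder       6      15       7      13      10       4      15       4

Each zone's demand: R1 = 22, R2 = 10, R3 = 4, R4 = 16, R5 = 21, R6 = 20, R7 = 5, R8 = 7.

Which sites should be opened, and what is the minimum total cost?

For any fixed open set, each zone goes to its cheapest open site; total = fixed + service.
{Wirral, Vance, Pell}: R1→Vance 2·22=44, R2→Pell 5·10=50, R3→Vance 2·4=8, R4→Vance 5·16=80, R5→Wirral 5·21=105, R6→Pell 2·20=40, R7→Wirral 5·5=25, R8→Pell 5·7=35. Service 387; fixed 95; total 482.
{Wirral, Vance, Pell, Calder}: service 380 + fixed 107 = 487
{Vance, Pell}: service 460 + fixed 43 = 503
{Wirral, Vance, Pell, Holm, Joliet, Calder}: service 380 + fixed 201 = 581
No other subset beats 482.

Open Wirral, Vance and Pell; minimum total cost 482.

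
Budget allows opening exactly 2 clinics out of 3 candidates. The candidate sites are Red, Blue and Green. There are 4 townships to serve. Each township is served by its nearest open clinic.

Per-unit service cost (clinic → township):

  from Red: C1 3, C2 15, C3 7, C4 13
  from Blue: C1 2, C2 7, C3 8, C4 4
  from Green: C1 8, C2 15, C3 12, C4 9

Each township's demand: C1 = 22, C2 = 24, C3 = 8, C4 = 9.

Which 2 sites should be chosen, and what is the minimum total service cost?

With exactly 2 open, each township uses its cheapest among the chosen.
{Red, Blue}: C1→Blue 2·22=44, C2→Blue 7·24=168, C3→Red 7·8=56, C4→Blue 4·9=36. Service cost 304.
{Blue, Green}: service cost 312
{Red, Green}: service cost 563
Among all 3 size-2 choices, {Red, Blue} is lowest.

Choose Red and Blue; total service cost 304.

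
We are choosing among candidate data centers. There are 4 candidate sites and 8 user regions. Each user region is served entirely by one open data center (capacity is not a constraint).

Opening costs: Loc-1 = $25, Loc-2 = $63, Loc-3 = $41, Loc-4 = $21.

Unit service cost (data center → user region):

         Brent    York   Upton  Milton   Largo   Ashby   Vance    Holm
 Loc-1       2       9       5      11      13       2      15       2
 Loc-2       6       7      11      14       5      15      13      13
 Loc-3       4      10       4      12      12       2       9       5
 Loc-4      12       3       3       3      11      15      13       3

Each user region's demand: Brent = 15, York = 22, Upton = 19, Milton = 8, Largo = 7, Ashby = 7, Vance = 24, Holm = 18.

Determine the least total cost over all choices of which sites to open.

Minimum total cost: 607

For any fixed open set, each user region goes to its cheapest open site; total = fixed + service.
{Loc-1, Loc-3, Loc-4}: Brent→Loc-1 2·15=30, York→Loc-4 3·22=66, Upton→Loc-4 3·19=57, Milton→Loc-4 3·8=24, Largo→Loc-4 11·7=77, Ashby→Loc-1 2·7=14, Vance→Loc-3 9·24=216, Holm→Loc-1 2·18=36. Service 520; fixed 87; total 607.
{Loc-1, Loc-2, Loc-3, Loc-4}: Brent→Loc-1 2·15=30, York→Loc-4 3·22=66, Upton→Loc-4 3·19=57, Milton→Loc-4 3·8=24, Largo→Loc-2 5·7=35, Ashby→Loc-1 2·7=14, Vance→Loc-3 9·24=216, Holm→Loc-1 2·18=36. Service 478; fixed 150; total 628.
{Loc-3, Loc-4}: service 568 + fixed 62 = 630
{Loc-4}: Brent→Loc-4 12·15=180, York→Loc-4 3·22=66, Upton→Loc-4 3·19=57, Milton→Loc-4 3·8=24, Largo→Loc-4 11·7=77, Ashby→Loc-4 15·7=105, Vance→Loc-4 13·24=312, Holm→Loc-4 3·18=54. Service 875; fixed 21; total 896.
No other subset beats 607.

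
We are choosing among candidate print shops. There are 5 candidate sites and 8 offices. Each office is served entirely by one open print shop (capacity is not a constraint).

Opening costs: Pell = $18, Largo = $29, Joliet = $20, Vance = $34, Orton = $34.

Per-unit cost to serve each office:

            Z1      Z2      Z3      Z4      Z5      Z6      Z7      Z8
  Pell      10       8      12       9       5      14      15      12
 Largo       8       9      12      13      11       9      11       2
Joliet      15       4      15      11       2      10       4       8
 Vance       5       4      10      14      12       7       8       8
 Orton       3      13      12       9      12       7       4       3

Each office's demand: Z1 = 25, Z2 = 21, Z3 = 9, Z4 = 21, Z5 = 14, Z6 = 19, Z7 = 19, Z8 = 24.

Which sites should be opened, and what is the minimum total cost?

Open Joliet and Orton; minimum total cost 819.

For any fixed open set, each office goes to its cheapest open site; total = fixed + service.
{Joliet, Orton}: Z1→Orton 3·25=75, Z2→Joliet 4·21=84, Z3→Orton 12·9=108, Z4→Orton 9·21=189, Z5→Joliet 2·14=28, Z6→Orton 7·19=133, Z7→Joliet 4·19=76, Z8→Orton 3·24=72. Service 765; fixed 54; total 819.
{Largo, Joliet, Orton}: service 741 + fixed 83 = 824
{Joliet, Vance, Orton}: service 747 + fixed 88 = 835
{Pell, Largo, Joliet, Vance, Orton}: Z1→Orton 3·25=75, Z2→Joliet 4·21=84, Z3→Vance 10·9=90, Z4→Pell 9·21=189, Z5→Joliet 2·14=28, Z6→Vance 7·19=133, Z7→Joliet 4·19=76, Z8→Largo 2·24=48. Service 723; fixed 135; total 858.
No other subset beats 819.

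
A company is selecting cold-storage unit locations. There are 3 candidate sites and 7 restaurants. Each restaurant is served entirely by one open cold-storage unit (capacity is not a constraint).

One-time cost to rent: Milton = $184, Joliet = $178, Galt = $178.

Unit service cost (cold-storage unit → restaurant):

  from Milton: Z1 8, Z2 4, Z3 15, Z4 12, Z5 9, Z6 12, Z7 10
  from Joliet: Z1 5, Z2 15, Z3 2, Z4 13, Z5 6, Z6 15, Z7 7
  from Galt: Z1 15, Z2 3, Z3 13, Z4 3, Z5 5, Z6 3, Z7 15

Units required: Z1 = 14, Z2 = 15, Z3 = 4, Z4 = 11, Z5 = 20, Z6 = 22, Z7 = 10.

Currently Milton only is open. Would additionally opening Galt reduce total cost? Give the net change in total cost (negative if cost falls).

Current service cost with {Milton}: 908.
Adding Galt: each restaurant re-picks its cheapest; new service cost 508, saving 400.
Extra fixed cost: 178. Net change = 178 − 400 = -222.
(Totals: 1092 → 870.)

Yes — net change −222 (cost falls by 222).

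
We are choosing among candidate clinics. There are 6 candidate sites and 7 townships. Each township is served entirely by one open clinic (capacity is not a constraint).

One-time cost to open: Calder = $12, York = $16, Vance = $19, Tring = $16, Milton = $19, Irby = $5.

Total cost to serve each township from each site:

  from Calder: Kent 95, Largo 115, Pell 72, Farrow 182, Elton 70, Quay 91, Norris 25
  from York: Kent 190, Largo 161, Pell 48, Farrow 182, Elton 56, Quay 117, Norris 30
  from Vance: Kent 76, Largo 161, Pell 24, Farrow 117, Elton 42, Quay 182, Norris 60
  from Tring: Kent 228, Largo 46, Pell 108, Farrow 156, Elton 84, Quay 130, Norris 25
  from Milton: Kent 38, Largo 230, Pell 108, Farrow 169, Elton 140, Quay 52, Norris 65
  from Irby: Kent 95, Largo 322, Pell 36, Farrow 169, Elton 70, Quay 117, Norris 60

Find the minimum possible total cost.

Minimum total cost: 398

For any fixed open set, each township goes to its cheapest open site; total = fixed + service.
{Vance, Tring, Milton}: Kent→Milton 38, Largo→Tring 46, Pell→Vance 24, Farrow→Vance 117, Elton→Vance 42, Quay→Milton 52, Norris→Tring 25. Service 344; fixed 54; total 398.
{Vance, Tring, Milton, Irby}: service 344 + fixed 59 = 403
{Calder, Vance, Tring, Milton}: service 344 + fixed 66 = 410
{Calder, York, Vance, Tring, Milton, Irby}: Kent→Milton 38, Largo→Tring 46, Pell→Vance 24, Farrow→Vance 117, Elton→Vance 42, Quay→Milton 52, Norris→Calder 25. Service 344; fixed 87; total 431.
No other subset beats 398.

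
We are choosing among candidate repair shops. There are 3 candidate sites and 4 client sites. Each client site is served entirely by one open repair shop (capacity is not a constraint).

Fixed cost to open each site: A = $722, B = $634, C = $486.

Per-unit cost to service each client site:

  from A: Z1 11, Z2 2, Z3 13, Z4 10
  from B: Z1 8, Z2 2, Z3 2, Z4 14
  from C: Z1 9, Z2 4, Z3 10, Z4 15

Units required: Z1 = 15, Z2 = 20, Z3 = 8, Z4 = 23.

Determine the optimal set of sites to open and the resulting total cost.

Open C only; minimum total cost 1126.

For any fixed open set, each client site goes to its cheapest open site; total = fixed + service.
{C}: Z1→C 9·15=135, Z2→C 4·20=80, Z3→C 10·8=80, Z4→C 15·23=345. Service 640; fixed 486; total 1126.
{B}: service 498 + fixed 634 = 1132
{A}: service 539 + fixed 722 = 1261
{A, B, C}: service 406 + fixed 1842 = 2248
No other subset beats 1126.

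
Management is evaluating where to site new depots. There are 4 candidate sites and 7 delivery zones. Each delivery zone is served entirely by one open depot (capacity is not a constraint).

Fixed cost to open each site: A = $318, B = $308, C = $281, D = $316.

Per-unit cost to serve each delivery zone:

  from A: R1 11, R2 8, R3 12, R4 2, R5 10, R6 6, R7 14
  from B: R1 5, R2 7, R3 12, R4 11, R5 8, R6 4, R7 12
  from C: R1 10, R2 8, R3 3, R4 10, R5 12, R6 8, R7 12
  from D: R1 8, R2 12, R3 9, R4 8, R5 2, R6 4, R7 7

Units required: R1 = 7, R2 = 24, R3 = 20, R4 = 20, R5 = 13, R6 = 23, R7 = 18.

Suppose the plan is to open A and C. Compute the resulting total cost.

Each delivery zone is assigned to its cheapest site among the open ones.
{A, C}: R1→C 10·7=70, R2→A 8·24=192, R3→C 3·20=60, R4→A 2·20=40, R5→A 10·13=130, R6→A 6·23=138, R7→C 12·18=216. Service 846; fixed 599; total 1445.

Total cost: 1445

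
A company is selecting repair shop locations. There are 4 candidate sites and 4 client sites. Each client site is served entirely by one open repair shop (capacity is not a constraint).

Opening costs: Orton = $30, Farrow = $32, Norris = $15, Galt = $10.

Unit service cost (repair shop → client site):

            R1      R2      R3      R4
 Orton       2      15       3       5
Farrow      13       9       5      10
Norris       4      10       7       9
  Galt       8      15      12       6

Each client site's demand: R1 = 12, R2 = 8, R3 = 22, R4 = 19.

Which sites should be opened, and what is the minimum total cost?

For any fixed open set, each client site goes to its cheapest open site; total = fixed + service.
{Orton, Norris}: R1→Orton 2·12=24, R2→Norris 10·8=80, R3→Orton 3·22=66, R4→Orton 5·19=95. Service 265; fixed 45; total 310.
{Orton, Farrow}: R1→Orton 2·12=24, R2→Farrow 9·8=72, R3→Orton 3·22=66, R4→Orton 5·19=95. Service 257; fixed 62; total 319.
{Orton, Norris, Galt}: service 265 + fixed 55 = 320
{Orton, Farrow, Norris, Galt}: service 257 + fixed 87 = 344
No other subset beats 310.

Open Orton and Norris; minimum total cost 310.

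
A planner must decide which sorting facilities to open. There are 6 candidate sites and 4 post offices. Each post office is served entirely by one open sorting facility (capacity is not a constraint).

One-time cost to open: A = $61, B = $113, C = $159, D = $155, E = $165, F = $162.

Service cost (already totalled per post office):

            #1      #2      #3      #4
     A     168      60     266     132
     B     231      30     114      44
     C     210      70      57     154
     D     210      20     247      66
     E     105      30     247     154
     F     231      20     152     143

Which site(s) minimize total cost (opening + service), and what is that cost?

Open A and B; minimum total cost 530.

For any fixed open set, each post office goes to its cheapest open site; total = fixed + service.
{A, B}: #1→A 168, #2→B 30, #3→B 114, #4→B 44. Service 356; fixed 174; total 530.
{B}: #1→B 231, #2→B 30, #3→B 114, #4→B 44. Service 419; fixed 113; total 532.
{B, E}: service 293 + fixed 278 = 571
{A, B, C, D, E, F}: #1→E 105, #2→D 20, #3→C 57, #4→B 44. Service 226; fixed 815; total 1041.
No other subset beats 530.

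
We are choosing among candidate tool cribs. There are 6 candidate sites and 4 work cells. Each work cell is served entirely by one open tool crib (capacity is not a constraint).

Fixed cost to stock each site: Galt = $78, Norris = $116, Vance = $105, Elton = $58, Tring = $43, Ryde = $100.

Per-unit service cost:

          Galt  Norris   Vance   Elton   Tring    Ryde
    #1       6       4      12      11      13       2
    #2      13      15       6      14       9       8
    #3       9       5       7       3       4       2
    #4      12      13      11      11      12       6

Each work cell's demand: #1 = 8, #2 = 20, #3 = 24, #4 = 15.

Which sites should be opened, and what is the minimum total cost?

For any fixed open set, each work cell goes to its cheapest open site; total = fixed + service.
{Ryde}: #1→Ryde 2·8=16, #2→Ryde 8·20=160, #3→Ryde 2·24=48, #4→Ryde 6·15=90. Service 314; fixed 100; total 414.
{Tring, Ryde}: #1→Ryde 2·8=16, #2→Ryde 8·20=160, #3→Ryde 2·24=48, #4→Ryde 6·15=90. Service 314; fixed 143; total 457.
{Elton, Ryde}: service 314 + fixed 158 = 472
{Galt, Norris, Vance, Elton, Tring, Ryde}: #1→Ryde 2·8=16, #2→Vance 6·20=120, #3→Ryde 2·24=48, #4→Ryde 6·15=90. Service 274; fixed 500; total 774.
No other subset beats 414.

Open Ryde only; minimum total cost 414.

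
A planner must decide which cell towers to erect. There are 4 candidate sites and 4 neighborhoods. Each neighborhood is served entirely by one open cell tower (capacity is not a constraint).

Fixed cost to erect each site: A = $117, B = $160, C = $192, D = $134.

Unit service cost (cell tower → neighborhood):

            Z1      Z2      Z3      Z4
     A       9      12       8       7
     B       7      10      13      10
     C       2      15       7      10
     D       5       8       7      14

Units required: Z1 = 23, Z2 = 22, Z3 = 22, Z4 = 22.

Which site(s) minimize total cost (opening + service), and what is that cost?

For any fixed open set, each neighborhood goes to its cheapest open site; total = fixed + service.
{A, D}: Z1→D 5·23=115, Z2→D 8·22=176, Z3→D 7·22=154, Z4→A 7·22=154. Service 599; fixed 251; total 850.
{D}: service 753 + fixed 134 = 887
{A}: service 801 + fixed 117 = 918
{A, B, C, D}: service 530 + fixed 603 = 1133
No other subset beats 850.

Open A and D; minimum total cost 850.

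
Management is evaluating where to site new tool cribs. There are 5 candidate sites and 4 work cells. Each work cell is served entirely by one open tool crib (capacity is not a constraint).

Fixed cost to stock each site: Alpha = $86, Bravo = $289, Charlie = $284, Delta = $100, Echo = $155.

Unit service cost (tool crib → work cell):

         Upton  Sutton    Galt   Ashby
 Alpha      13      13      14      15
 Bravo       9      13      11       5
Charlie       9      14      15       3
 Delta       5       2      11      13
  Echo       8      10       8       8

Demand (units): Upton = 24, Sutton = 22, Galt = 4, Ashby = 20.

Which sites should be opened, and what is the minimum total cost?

Open Delta only; minimum total cost 568.

For any fixed open set, each work cell goes to its cheapest open site; total = fixed + service.
{Delta}: Upton→Delta 5·24=120, Sutton→Delta 2·22=44, Galt→Delta 11·4=44, Ashby→Delta 13·20=260. Service 468; fixed 100; total 568.
{Delta, Echo}: service 356 + fixed 255 = 611
{Charlie, Delta}: service 268 + fixed 384 = 652
{Alpha, Bravo, Charlie, Delta, Echo}: Upton→Delta 5·24=120, Sutton→Delta 2·22=44, Galt→Echo 8·4=32, Ashby→Charlie 3·20=60. Service 256; fixed 914; total 1170.
No other subset beats 568.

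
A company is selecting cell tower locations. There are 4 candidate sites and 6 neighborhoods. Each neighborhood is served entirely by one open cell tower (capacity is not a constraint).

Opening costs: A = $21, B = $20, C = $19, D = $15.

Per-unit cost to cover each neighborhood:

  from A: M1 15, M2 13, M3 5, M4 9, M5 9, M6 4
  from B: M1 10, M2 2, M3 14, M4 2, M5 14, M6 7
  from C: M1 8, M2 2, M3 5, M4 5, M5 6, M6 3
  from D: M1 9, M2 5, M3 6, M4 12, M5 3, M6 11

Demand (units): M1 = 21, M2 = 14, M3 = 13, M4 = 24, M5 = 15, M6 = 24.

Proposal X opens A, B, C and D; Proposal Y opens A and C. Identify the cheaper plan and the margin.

Proposal X: {A, B, C, D}: M1→C 8·21=168, M2→B 2·14=28, M3→A 5·13=65, M4→B 2·24=48, M5→D 3·15=45, M6→C 3·24=72. Service 426; fixed 75; total 501.
Proposal Y: {A, C}: M1→C 8·21=168, M2→C 2·14=28, M3→A 5·13=65, M4→C 5·24=120, M5→C 6·15=90, M6→C 3·24=72. Service 543; fixed 40; total 583.
Difference: |501 − 583| = 82.

Proposal X is cheaper by 82.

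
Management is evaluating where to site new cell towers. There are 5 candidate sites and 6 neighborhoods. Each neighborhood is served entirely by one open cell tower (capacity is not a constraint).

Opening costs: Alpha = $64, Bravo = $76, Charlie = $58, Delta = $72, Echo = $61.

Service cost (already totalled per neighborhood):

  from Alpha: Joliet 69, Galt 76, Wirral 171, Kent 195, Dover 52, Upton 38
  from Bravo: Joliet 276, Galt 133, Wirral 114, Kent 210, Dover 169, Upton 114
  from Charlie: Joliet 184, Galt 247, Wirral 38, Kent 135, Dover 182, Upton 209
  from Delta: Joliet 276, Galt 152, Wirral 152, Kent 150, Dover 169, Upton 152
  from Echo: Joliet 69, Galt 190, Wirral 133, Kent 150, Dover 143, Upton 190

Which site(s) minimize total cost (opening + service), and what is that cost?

Open Alpha and Charlie; minimum total cost 530.

For any fixed open set, each neighborhood goes to its cheapest open site; total = fixed + service.
{Alpha, Charlie}: Joliet→Alpha 69, Galt→Alpha 76, Wirral→Charlie 38, Kent→Charlie 135, Dover→Alpha 52, Upton→Alpha 38. Service 408; fixed 122; total 530.
{Alpha, Charlie, Echo}: service 408 + fixed 183 = 591
{Alpha, Charlie, Delta}: service 408 + fixed 194 = 602
{Alpha, Bravo, Charlie, Delta, Echo}: Joliet→Alpha 69, Galt→Alpha 76, Wirral→Charlie 38, Kent→Charlie 135, Dover→Alpha 52, Upton→Alpha 38. Service 408; fixed 331; total 739.
No other subset beats 530.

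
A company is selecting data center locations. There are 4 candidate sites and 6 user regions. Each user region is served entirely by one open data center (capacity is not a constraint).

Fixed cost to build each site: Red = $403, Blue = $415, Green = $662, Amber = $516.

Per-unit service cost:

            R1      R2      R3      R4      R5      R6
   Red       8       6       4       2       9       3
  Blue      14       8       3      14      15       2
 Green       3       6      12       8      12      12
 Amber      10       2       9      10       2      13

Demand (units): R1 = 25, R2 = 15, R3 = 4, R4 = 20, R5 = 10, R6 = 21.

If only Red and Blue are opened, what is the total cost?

Each user region is assigned to its cheapest site among the open ones.
{Red, Blue}: R1→Red 8·25=200, R2→Red 6·15=90, R3→Blue 3·4=12, R4→Red 2·20=40, R5→Red 9·10=90, R6→Blue 2·21=42. Service 474; fixed 818; total 1292.

Total cost: 1292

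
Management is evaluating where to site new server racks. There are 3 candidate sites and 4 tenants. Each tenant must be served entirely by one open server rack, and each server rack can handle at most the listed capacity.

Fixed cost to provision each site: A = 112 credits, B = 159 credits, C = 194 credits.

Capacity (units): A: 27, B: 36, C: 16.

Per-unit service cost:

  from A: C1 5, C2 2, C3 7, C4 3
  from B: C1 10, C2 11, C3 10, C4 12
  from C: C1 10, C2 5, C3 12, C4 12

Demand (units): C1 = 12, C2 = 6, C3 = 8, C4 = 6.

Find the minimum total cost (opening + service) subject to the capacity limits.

Minimum total cost: 441

Open {A, B}: C1→A 5·12=60, C2→A 2·6=12, C3→B 10·8=80, C4→A 3·6=18.
Loads: A carries 24/27, B carries 8/36. Service 170; fixed 271; total 441.
Next best feasible plan costs 470.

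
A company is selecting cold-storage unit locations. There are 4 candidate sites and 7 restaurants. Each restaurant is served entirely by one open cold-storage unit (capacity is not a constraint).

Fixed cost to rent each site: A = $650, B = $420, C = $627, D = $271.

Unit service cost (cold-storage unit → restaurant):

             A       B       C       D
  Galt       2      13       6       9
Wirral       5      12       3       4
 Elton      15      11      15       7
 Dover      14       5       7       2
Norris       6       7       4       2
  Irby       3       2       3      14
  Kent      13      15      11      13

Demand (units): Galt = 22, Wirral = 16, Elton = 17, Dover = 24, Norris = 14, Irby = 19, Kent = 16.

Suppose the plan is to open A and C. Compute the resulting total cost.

Each restaurant is assigned to its cheapest site among the open ones.
{A, C}: Galt→A 2·22=44, Wirral→C 3·16=48, Elton→A 15·17=255, Dover→C 7·24=168, Norris→C 4·14=56, Irby→A 3·19=57, Kent→C 11·16=176. Service 804; fixed 1277; total 2081.

Total cost: 2081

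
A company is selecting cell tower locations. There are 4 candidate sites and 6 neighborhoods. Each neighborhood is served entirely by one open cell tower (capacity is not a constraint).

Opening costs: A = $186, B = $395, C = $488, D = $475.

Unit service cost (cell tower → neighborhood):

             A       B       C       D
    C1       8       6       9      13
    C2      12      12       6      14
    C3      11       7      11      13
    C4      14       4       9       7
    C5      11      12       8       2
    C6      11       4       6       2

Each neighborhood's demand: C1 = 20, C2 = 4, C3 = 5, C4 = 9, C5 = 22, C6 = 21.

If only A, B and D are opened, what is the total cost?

Each neighborhood is assigned to its cheapest site among the open ones.
{A, B, D}: C1→B 6·20=120, C2→A 12·4=48, C3→B 7·5=35, C4→B 4·9=36, C5→D 2·22=44, C6→D 2·21=42. Service 325; fixed 1056; total 1381.

Total cost: 1381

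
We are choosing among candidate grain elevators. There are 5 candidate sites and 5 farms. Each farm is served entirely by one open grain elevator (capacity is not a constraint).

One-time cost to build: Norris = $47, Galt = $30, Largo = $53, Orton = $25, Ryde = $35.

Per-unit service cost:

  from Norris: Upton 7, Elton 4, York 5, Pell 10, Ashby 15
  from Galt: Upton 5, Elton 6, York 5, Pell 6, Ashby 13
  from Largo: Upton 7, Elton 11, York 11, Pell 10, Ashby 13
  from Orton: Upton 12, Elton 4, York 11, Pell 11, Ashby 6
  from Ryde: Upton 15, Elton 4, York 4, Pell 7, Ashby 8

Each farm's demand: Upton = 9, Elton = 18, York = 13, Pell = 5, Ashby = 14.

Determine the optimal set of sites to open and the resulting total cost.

Open Galt and Orton; minimum total cost 351.

For any fixed open set, each farm goes to its cheapest open site; total = fixed + service.
{Galt, Orton}: Upton→Galt 5·9=45, Elton→Orton 4·18=72, York→Galt 5·13=65, Pell→Galt 6·5=30, Ashby→Orton 6·14=84. Service 296; fixed 55; total 351.
{Galt, Orton, Ryde}: service 283 + fixed 90 = 373
{Galt, Ryde}: service 311 + fixed 65 = 376
{Norris, Galt, Largo, Orton, Ryde}: Upton→Galt 5·9=45, Elton→Norris 4·18=72, York→Ryde 4·13=52, Pell→Galt 6·5=30, Ashby→Orton 6·14=84. Service 283; fixed 190; total 473.
No other subset beats 351.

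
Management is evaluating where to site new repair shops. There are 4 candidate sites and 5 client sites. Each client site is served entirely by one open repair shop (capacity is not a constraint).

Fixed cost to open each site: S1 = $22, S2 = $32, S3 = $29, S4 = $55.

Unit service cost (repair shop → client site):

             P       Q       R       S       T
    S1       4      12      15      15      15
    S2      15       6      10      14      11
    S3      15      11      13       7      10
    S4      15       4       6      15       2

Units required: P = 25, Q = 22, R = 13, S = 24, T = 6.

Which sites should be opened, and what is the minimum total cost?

Open S1, S3 and S4; minimum total cost 552.

For any fixed open set, each client site goes to its cheapest open site; total = fixed + service.
{S1, S3, S4}: P→S1 4·25=100, Q→S4 4·22=88, R→S4 6·13=78, S→S3 7·24=168, T→S4 2·6=12. Service 446; fixed 106; total 552.
{S1, S2, S3, S4}: service 446 + fixed 138 = 584
{S1, S2, S3}: service 590 + fixed 83 = 673
{S1}: service 1009 + fixed 22 = 1031
No other subset beats 552.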